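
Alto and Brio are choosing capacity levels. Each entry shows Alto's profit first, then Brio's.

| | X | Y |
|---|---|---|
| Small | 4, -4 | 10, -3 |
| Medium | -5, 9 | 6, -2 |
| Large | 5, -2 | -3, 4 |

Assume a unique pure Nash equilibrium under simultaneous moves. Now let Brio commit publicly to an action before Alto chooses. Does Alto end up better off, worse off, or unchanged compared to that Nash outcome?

Solve by backward induction (Brio leads).
- X: Alto compares 4, -5, 5 and picks Large; Brio would get -2.
- Y: Alto compares 10, 6, -3 and picks Small; Brio would get -3.
Maximizing over -2, -3, Brio chooses X. Subgame-perfect outcome: (Large, X) with payoffs (5, -2).
Under simultaneous play:
Alto's best replies: X→Large; Y→Small.
Brio's best replies: Small→Y; Medium→X; Large→Y.
Only (Small, Y) has each player best-responding; Nash payoffs (10, -3).
Alto earns 5 sequentially versus 10 at the Nash outcome: worse off.

worse off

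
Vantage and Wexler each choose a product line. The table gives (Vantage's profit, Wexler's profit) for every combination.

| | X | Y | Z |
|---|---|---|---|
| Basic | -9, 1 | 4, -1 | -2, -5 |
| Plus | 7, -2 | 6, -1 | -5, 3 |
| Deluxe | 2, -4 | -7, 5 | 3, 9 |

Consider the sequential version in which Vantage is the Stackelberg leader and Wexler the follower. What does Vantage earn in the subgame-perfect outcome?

3

Work backward from Wexler's decision.
- Basic: Wexler compares 1, -1, -5 and picks X; Vantage would get -9.
- Plus: Wexler compares -2, -1, 3 and picks Z; Vantage would get -5.
- Deluxe: Wexler compares -4, 5, 9 and picks Z; Vantage would get 3.
Vantage's induced payoffs are -9, -5, 3, so Vantage commits to Deluxe. Subgame-perfect outcome: (Deluxe, Z) with payoffs (3, 9).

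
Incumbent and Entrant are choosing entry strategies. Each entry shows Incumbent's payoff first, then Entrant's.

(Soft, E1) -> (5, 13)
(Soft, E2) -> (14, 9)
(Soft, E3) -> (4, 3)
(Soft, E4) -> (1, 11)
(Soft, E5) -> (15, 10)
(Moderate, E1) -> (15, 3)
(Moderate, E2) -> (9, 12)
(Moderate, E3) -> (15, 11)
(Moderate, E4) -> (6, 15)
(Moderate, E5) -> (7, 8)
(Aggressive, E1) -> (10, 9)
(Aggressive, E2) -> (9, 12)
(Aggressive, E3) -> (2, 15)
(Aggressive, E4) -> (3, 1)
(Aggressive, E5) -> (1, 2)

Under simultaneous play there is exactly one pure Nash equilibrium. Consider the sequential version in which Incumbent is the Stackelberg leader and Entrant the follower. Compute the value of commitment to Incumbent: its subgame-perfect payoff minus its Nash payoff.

0

Solve by backward induction (Incumbent leads).
- Soft → Entrant plays E1 (best of 13, 9, 3, 11, 10); Incumbent gets 5.
- Moderate → Entrant plays E4 (best of 3, 12, 11, 15, 8); Incumbent gets 6.
- Aggressive → Entrant plays E3 (best of 9, 12, 15, 1, 2); Incumbent gets 2.
Maximizing over 5, 6, 2, Incumbent chooses Moderate. Subgame-perfect outcome: (Moderate, E4) with payoffs (6, 15).
Now find the simultaneous Nash equilibrium.
Incumbent's best replies: E1→Moderate; E2→Soft; E3→Moderate; E4→Moderate; E5→Soft.
Entrant's best replies: Soft→E1; Moderate→E4; Aggressive→E3.
The unique mutual best reply is (Moderate, E4), giving (6, 15).
Incumbent's commitment gain: 6 − 6 = 0.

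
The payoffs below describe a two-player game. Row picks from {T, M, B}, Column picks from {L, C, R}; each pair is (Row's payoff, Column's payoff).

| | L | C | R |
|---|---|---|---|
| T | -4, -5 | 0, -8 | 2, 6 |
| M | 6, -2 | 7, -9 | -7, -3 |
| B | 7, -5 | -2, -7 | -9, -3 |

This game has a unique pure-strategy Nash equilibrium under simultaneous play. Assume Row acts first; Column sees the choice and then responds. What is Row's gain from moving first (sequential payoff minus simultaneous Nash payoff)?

Column best-responds to each possible Row move:
- T → Column plays R (best of -5, -8, 6); Row gets 2.
- M → Column plays L (best of -2, -9, -3); Row gets 6.
- B → Column plays R (best of -5, -7, -3); Row gets -9.
Among 2, 6, -9, the best is 6 at M. Subgame-perfect outcome: (M, L) with payoffs (6, -2).
Under simultaneous play:
Row's best replies: L→B; C→M; R→T.
Column's best replies: T→R; M→L; B→R.
The unique mutual best reply is (T, R), giving (2, 6).
Row's commitment gain: 6 − 2 = 4.

4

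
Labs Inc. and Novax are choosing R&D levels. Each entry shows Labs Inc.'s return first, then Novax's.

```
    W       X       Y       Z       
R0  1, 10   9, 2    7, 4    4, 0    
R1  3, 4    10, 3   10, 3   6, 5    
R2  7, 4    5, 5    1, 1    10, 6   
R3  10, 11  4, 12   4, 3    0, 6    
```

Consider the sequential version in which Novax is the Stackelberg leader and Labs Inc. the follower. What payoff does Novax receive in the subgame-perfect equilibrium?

11

Backward induction with Novax moving first.
- W → Labs Inc. plays R3 (best of 1, 3, 7, 10); Novax gets 11.
- X → Labs Inc. plays R1 (best of 9, 10, 5, 4); Novax gets 3.
- Y → Labs Inc. plays R1 (best of 7, 10, 1, 4); Novax gets 3.
- Z → Labs Inc. plays R2 (best of 4, 6, 10, 0); Novax gets 6.
Among 11, 3, 3, 6, the best is 11 at W. Subgame-perfect outcome: (R3, W) with payoffs (10, 11).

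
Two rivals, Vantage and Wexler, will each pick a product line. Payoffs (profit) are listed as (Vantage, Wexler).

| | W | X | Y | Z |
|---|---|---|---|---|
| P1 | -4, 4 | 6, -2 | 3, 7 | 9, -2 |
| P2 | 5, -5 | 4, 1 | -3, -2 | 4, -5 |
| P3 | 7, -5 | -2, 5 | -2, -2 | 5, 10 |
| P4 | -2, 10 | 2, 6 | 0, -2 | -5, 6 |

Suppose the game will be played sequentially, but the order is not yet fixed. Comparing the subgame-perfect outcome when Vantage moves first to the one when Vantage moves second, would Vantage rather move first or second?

first

If Vantage leads: Wexler's best replies are P1→Y, P2→X, P3→Z, P4→W; Vantage's induced payoffs 3, 4, 5, -2; outcome (P3, Z), payoffs (5, 10).
If Wexler leads: Vantage's best replies are W→P3, X→P1, Y→P1, Z→P1; Wexler's induced payoffs -5, -2, 7, -2; outcome (P1, Y), payoffs (3, 7).
Vantage gets 5 moving first and 3 moving second, so Vantage prefers to move first.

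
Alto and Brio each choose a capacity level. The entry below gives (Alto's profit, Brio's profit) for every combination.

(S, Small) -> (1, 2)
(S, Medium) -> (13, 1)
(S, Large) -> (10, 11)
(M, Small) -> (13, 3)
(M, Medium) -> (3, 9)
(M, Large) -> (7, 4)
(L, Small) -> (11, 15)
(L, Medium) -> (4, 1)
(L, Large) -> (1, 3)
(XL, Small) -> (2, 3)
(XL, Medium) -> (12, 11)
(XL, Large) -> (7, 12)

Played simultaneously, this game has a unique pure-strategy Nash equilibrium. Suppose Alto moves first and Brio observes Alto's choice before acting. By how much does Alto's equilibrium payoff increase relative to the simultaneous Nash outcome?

Work backward from Brio's decision.
- S: Brio compares 2, 1, 11 and picks Large; Alto would get 10.
- M: Brio compares 3, 9, 4 and picks Medium; Alto would get 3.
- L: Brio compares 15, 1, 3 and picks Small; Alto would get 11.
- XL: Brio compares 3, 11, 12 and picks Large; Alto would get 7.
Among 10, 3, 11, 7, the best is 11 at L. Subgame-perfect outcome: (L, Small) with payoffs (11, 15).
Now find the simultaneous Nash equilibrium.
Alto's best replies: Small→M; Medium→S; Large→S.
Brio's best replies: S→Large; M→Medium; L→Small; XL→Large.
Only (S, Large) has each player best-responding; Nash payoffs (10, 11).
Alto's commitment gain: 11 − 10 = 1.

1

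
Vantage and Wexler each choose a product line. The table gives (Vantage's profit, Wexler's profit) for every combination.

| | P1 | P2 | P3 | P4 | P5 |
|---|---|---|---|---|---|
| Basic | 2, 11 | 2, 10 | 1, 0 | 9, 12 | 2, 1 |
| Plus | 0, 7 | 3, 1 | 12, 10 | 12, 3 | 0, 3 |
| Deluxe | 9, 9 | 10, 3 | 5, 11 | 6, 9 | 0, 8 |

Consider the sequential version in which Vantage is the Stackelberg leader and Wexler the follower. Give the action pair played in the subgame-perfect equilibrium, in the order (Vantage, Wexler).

Backward induction with Vantage moving first.
- Basic: BR = P4, leader payoff 9.
- Plus: BR = P3, leader payoff 12.
- Deluxe: BR = P3, leader payoff 5.
Among 9, 12, 5, the best is 12 at Plus. Subgame-perfect outcome: (Plus, P3) with payoffs (12, 10).

(Plus, P3)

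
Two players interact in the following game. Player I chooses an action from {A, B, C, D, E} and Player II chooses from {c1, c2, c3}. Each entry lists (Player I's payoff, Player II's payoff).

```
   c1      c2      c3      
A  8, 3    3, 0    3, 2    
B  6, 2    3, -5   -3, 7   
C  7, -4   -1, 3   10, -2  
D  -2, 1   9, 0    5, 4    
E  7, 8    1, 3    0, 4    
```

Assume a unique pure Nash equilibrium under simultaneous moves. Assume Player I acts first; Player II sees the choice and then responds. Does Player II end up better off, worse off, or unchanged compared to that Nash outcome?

Solve by backward induction (Player I leads).
- A: BR = c1, leader payoff 8.
- B: BR = c3, leader payoff -3.
- C: BR = c2, leader payoff -1.
- D: BR = c3, leader payoff 5.
- E: BR = c1, leader payoff 7.
Among 8, -3, -1, 5, 7, the best is 8 at A. Subgame-perfect outcome: (A, c1) with payoffs (8, 3).
Under simultaneous play:
Player I's best replies: c1→A; c2→D; c3→C.
Player II's best replies: A→c1; B→c3; C→c2; D→c3; E→c1.
Only (A, c1) has each player best-responding; Nash payoffs (8, 3).
Player II earns 3 sequentially versus 3 at the Nash outcome: unchanged.

unchanged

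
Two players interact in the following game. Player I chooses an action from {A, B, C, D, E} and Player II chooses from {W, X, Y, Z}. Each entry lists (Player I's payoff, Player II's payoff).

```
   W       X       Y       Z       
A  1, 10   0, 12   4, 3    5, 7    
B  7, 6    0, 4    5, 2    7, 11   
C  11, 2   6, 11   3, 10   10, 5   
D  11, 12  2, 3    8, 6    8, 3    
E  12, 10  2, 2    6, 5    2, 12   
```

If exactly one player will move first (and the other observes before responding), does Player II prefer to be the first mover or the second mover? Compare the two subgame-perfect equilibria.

second

If Player I leads: Player II's best replies are A→X, B→Z, C→X, D→W, E→Z; Player I's induced payoffs 0, 7, 6, 11, 2; outcome (D, W), payoffs (11, 12).
If Player II leads: Player I's best replies are W→E, X→C, Y→D, Z→C; Player II's induced payoffs 10, 11, 6, 5; outcome (C, X), payoffs (6, 11).
Player II gets 11 moving first and 12 moving second, so Player II prefers to move second.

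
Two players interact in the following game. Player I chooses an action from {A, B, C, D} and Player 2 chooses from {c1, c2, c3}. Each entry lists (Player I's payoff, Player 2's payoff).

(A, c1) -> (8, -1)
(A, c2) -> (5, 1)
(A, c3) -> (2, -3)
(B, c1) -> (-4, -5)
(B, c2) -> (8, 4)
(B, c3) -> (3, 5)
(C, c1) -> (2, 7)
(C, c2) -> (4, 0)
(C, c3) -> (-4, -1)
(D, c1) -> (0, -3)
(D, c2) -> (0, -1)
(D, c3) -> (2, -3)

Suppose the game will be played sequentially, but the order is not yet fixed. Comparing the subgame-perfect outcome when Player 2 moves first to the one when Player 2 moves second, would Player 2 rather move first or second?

first

If Player I leads: Player 2's best replies are A→c2, B→c3, C→c1, D→c2; Player I's induced payoffs 5, 3, 2, 0; outcome (A, c2), payoffs (5, 1).
If Player 2 leads: Player I's best replies are c1→A, c2→B, c3→B; Player 2's induced payoffs -1, 4, 5; outcome (B, c3), payoffs (3, 5).
Player 2 gets 5 moving first and 1 moving second, so Player 2 prefers to move first.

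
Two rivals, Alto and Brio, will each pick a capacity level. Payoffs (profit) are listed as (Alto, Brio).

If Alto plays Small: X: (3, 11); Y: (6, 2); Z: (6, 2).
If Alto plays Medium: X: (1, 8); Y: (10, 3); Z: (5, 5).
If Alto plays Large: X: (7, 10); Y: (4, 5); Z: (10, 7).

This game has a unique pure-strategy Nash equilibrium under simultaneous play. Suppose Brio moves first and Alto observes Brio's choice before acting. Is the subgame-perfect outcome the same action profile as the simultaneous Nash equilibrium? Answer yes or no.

yes

Solve by backward induction (Brio leads).
- X: BR = Large, leader payoff 10.
- Y: BR = Medium, leader payoff 3.
- Z: BR = Large, leader payoff 7.
Maximizing over 10, 3, 7, Brio chooses X. Subgame-perfect outcome: (Large, X) with payoffs (7, 10).
For the simultaneous game, intersect best replies.
Alto's best replies: X→Large; Y→Medium; Z→Large.
Brio's best replies: Small→X; Medium→X; Large→X.
Only (Large, X) has each player best-responding; Nash payoffs (7, 10).
Sequential outcome (Large, X) coincides with the Nash profile (Large, X).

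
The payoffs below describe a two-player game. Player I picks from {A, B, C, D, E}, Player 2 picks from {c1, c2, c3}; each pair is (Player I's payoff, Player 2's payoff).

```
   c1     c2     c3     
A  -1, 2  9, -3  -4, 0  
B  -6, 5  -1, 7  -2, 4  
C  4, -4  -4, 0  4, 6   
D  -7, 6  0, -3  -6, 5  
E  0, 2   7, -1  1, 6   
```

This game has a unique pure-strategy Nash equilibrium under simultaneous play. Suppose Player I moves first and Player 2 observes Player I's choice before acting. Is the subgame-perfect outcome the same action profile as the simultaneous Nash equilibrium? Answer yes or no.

yes

Backward induction with Player I moving first.
- A: BR = c1, leader payoff -1.
- B: BR = c2, leader payoff -1.
- C: BR = c3, leader payoff 4.
- D: BR = c1, leader payoff -7.
- E: BR = c3, leader payoff 1.
Among -1, -1, 4, -7, 1, the best is 4 at C. Subgame-perfect outcome: (C, c3) with payoffs (4, 6).
Now find the simultaneous Nash equilibrium.
Player I's best replies: c1→C; c2→A; c3→C.
Player 2's best replies: A→c1; B→c2; C→c3; D→c1; E→c3.
Only (C, c3) has each player best-responding; Nash payoffs (4, 6).
Sequential outcome (C, c3) coincides with the Nash profile (C, c3).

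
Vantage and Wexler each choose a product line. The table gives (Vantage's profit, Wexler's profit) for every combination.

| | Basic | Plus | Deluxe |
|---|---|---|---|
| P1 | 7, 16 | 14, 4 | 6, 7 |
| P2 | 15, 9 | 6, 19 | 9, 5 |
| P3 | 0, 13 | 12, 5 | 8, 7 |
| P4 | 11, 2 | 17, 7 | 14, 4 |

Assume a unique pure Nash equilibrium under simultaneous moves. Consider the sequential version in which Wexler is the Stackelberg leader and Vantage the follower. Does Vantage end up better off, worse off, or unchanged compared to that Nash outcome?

worse off

Solve by backward induction (Wexler leads).
- Basic: Vantage compares 7, 15, 0, 11 and picks P2; Wexler would get 9.
- Plus: Vantage compares 14, 6, 12, 17 and picks P4; Wexler would get 7.
- Deluxe: Vantage compares 6, 9, 8, 14 and picks P4; Wexler would get 4.
Among 9, 7, 4, the best is 9 at Basic. Subgame-perfect outcome: (P2, Basic) with payoffs (15, 9).
Now find the simultaneous Nash equilibrium.
Vantage's best replies: Basic→P2; Plus→P4; Deluxe→P4.
Wexler's best replies: P1→Basic; P2→Plus; P3→Basic; P4→Plus.
The unique mutual best reply is (P4, Plus), giving (17, 7).
Vantage earns 15 sequentially versus 17 at the Nash outcome: worse off.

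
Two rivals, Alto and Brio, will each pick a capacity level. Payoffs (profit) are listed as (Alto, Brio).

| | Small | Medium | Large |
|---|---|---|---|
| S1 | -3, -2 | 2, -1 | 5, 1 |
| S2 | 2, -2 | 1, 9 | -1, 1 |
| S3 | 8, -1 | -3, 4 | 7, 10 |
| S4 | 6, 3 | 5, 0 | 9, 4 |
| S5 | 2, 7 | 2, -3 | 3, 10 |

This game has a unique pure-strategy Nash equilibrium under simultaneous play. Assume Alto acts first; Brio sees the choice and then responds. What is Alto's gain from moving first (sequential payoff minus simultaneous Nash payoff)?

Work backward from Brio's decision.
- S1: BR = Large, leader payoff 5.
- S2: BR = Medium, leader payoff 1.
- S3: BR = Large, leader payoff 7.
- S4: BR = Large, leader payoff 9.
- S5: BR = Large, leader payoff 3.
Alto's induced payoffs are 5, 1, 7, 9, 3, so Alto commits to S4. Subgame-perfect outcome: (S4, Large) with payoffs (9, 4).
For the simultaneous game, intersect best replies.
Alto's best replies: Small→S3; Medium→S4; Large→S4.
Brio's best replies: S1→Large; S2→Medium; S3→Large; S4→Large; S5→Large.
Only (S4, Large) has each player best-responding; Nash payoffs (9, 4).
Alto's commitment gain: 9 − 9 = 0.

0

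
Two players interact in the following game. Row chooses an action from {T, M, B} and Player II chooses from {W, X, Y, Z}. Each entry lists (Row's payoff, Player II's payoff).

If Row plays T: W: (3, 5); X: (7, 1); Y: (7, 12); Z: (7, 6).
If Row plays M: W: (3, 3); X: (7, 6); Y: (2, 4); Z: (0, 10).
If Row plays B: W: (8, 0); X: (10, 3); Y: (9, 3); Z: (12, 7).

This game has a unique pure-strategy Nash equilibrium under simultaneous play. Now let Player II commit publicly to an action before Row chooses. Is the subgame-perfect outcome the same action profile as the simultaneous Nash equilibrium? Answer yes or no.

Work backward from Row's decision.
- W: Row compares 3, 3, 8 and picks B; Player II would get 0.
- X: Row compares 7, 7, 10 and picks B; Player II would get 3.
- Y: Row compares 7, 2, 9 and picks B; Player II would get 3.
- Z: Row compares 7, 0, 12 and picks B; Player II would get 7.
Player II's induced payoffs are 0, 3, 3, 7, so Player II commits to Z. Subgame-perfect outcome: (B, Z) with payoffs (12, 7).
Under simultaneous play:
Row's best replies: W→B; X→B; Y→B; Z→B.
Player II's best replies: T→Y; M→Z; B→Z.
Only (B, Z) has each player best-responding; Nash payoffs (12, 7).
Sequential outcome (B, Z) coincides with the Nash profile (B, Z).

yes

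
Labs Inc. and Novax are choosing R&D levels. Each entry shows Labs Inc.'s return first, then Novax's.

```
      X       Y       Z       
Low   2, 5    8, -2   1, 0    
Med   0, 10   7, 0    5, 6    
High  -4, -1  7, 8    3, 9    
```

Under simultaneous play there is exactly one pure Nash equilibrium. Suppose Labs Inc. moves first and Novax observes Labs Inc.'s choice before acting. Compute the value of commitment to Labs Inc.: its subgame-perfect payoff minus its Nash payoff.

1

Solve by backward induction (Labs Inc. leads).
- Low: Novax compares 5, -2, 0 and picks X; Labs Inc. would get 2.
- Med: Novax compares 10, 0, 6 and picks X; Labs Inc. would get 0.
- High: Novax compares -1, 8, 9 and picks Z; Labs Inc. would get 3.
Among 2, 0, 3, the best is 3 at High. Subgame-perfect outcome: (High, Z) with payoffs (3, 9).
Under simultaneous play:
Labs Inc.'s best replies: X→Low; Y→Low; Z→Med.
Novax's best replies: Low→X; Med→X; High→Z.
The unique mutual best reply is (Low, X), giving (2, 5).
Labs Inc.'s commitment gain: 3 − 2 = 1.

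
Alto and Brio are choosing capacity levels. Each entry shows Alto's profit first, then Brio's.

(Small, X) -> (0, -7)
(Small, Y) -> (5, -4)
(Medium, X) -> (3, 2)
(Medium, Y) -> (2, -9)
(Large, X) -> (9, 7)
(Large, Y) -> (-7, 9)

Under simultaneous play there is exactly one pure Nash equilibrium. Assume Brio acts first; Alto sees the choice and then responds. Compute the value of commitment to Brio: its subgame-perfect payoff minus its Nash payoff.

11

Backward induction with Brio moving first.
- X: Alto compares 0, 3, 9 and picks Large; Brio would get 7.
- Y: Alto compares 5, 2, -7 and picks Small; Brio would get -4.
Maximizing over 7, -4, Brio chooses X. Subgame-perfect outcome: (Large, X) with payoffs (9, 7).
Under simultaneous play:
Alto's best replies: X→Large; Y→Small.
Brio's best replies: Small→Y; Medium→X; Large→Y.
The unique mutual best reply is (Small, Y), giving (5, -4).
Brio's commitment gain: 7 − -4 = 11.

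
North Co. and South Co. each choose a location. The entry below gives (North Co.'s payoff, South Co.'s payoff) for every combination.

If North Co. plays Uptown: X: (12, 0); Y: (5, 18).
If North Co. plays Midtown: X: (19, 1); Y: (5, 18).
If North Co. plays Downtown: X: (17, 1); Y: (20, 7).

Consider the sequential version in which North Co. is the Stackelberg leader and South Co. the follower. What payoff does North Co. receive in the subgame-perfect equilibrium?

South Co. best-responds to each possible North Co. move:
- Uptown: South Co. compares 0, 18 and picks Y; North Co. would get 5.
- Midtown: South Co. compares 1, 18 and picks Y; North Co. would get 5.
- Downtown: South Co. compares 1, 7 and picks Y; North Co. would get 20.
Maximizing over 5, 5, 20, North Co. chooses Downtown. Subgame-perfect outcome: (Downtown, Y) with payoffs (20, 7).

20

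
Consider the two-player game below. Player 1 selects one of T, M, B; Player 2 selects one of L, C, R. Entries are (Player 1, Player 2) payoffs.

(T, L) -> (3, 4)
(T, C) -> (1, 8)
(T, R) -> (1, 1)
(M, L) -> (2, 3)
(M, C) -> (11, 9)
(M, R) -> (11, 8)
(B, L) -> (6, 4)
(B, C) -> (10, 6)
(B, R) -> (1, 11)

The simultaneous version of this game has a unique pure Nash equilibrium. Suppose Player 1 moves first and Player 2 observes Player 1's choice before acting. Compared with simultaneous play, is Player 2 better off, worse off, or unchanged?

Solve by backward induction (Player 1 leads).
- T: Player 2 compares 4, 8, 1 and picks C; Player 1 would get 1.
- M: Player 2 compares 3, 9, 8 and picks C; Player 1 would get 11.
- B: Player 2 compares 4, 6, 11 and picks R; Player 1 would get 1.
Among 1, 11, 1, the best is 11 at M. Subgame-perfect outcome: (M, C) with payoffs (11, 9).
For the simultaneous game, intersect best replies.
Player 1's best replies: L→B; C→M; R→M.
Player 2's best replies: T→C; M→C; B→R.
The unique mutual best reply is (M, C), giving (11, 9).
Player 2 earns 9 sequentially versus 9 at the Nash outcome: unchanged.

unchanged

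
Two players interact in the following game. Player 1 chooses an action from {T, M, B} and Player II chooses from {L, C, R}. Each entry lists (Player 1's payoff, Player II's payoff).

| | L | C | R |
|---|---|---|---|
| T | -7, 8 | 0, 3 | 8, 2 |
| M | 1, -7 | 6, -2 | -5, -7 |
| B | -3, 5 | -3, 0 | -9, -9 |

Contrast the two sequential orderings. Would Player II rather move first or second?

first

If Player 1 leads: Player II's best replies are T→L, M→C, B→L; Player 1's induced payoffs -7, 6, -3; outcome (M, C), payoffs (6, -2).
If Player II leads: Player 1's best replies are L→M, C→M, R→T; Player II's induced payoffs -7, -2, 2; outcome (T, R), payoffs (8, 2).
Player II gets 2 moving first and -2 moving second, so Player II prefers to move first.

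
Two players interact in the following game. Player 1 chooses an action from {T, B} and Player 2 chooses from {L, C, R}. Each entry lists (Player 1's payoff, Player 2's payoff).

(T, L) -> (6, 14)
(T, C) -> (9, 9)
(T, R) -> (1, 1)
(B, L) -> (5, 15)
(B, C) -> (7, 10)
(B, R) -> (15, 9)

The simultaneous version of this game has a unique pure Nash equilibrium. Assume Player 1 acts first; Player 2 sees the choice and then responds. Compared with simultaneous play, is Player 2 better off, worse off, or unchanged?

unchanged

Player 2 best-responds to each possible Player 1 move:
- T: BR = L, leader payoff 6.
- B: BR = L, leader payoff 5.
Player 1's induced payoffs are 6, 5, so Player 1 commits to T. Subgame-perfect outcome: (T, L) with payoffs (6, 14).
Under simultaneous play:
Player 1's best replies: L→T; C→T; R→B.
Player 2's best replies: T→L; B→L.
Only (T, L) has each player best-responding; Nash payoffs (6, 14).
Player 2 earns 14 sequentially versus 14 at the Nash outcome: unchanged.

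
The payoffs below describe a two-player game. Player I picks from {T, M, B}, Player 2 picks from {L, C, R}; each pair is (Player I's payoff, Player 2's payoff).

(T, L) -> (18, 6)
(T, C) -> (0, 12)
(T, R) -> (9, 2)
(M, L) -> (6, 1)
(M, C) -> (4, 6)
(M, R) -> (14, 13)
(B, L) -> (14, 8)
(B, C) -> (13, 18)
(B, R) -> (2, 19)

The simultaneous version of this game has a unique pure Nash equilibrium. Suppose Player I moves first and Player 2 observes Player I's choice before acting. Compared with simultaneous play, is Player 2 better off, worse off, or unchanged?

unchanged

Solve by backward induction (Player I leads).
- T: BR = C, leader payoff 0.
- M: BR = R, leader payoff 14.
- B: BR = R, leader payoff 2.
Maximizing over 0, 14, 2, Player I chooses M. Subgame-perfect outcome: (M, R) with payoffs (14, 13).
Now find the simultaneous Nash equilibrium.
Player I's best replies: L→T; C→B; R→M.
Player 2's best replies: T→C; M→R; B→R.
Only (M, R) has each player best-responding; Nash payoffs (14, 13).
Player 2 earns 13 sequentially versus 13 at the Nash outcome: unchanged.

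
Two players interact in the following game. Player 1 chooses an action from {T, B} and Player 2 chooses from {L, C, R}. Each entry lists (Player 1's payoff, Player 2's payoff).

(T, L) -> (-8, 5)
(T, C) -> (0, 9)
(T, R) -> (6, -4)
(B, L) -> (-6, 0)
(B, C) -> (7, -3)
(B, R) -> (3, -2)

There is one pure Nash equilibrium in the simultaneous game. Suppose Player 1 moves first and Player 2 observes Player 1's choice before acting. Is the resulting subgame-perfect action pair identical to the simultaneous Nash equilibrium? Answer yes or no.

no

Work backward from Player 2's decision.
- T → Player 2 plays C (best of 5, 9, -4); Player 1 gets 0.
- B → Player 2 plays L (best of 0, -3, -2); Player 1 gets -6.
Among 0, -6, the best is 0 at T. Subgame-perfect outcome: (T, C) with payoffs (0, 9).
Under simultaneous play:
Player 1's best replies: L→B; C→B; R→T.
Player 2's best replies: T→C; B→L.
The unique mutual best reply is (B, L), giving (-6, 0).
Sequential outcome (T, C) differs from the Nash profile (B, L).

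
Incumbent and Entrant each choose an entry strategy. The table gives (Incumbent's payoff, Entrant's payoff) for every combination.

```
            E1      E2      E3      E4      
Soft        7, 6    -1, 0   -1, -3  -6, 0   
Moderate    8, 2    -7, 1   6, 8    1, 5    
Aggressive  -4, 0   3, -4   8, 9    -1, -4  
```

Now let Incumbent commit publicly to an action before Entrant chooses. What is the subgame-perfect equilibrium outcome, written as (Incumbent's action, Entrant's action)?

Solve by backward induction (Incumbent leads).
- Soft: BR = E1, leader payoff 7.
- Moderate: BR = E3, leader payoff 6.
- Aggressive: BR = E3, leader payoff 8.
Incumbent's induced payoffs are 7, 6, 8, so Incumbent commits to Aggressive. Subgame-perfect outcome: (Aggressive, E3) with payoffs (8, 9).

(Aggressive, E3)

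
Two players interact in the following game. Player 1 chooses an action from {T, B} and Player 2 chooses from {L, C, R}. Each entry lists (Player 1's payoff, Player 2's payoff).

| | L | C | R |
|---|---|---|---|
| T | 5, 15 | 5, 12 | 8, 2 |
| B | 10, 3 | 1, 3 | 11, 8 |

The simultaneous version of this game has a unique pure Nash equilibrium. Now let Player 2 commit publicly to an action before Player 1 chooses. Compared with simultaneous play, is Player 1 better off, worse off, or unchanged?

worse off

Player 1 best-responds to each possible Player 2 move:
- L: BR = B, leader payoff 3.
- C: BR = T, leader payoff 12.
- R: BR = B, leader payoff 8.
Player 2's induced payoffs are 3, 12, 8, so Player 2 commits to C. Subgame-perfect outcome: (T, C) with payoffs (5, 12).
For the simultaneous game, intersect best replies.
Player 1's best replies: L→B; C→T; R→B.
Player 2's best replies: T→L; B→R.
The unique mutual best reply is (B, R), giving (11, 8).
Player 1 earns 5 sequentially versus 11 at the Nash outcome: worse off.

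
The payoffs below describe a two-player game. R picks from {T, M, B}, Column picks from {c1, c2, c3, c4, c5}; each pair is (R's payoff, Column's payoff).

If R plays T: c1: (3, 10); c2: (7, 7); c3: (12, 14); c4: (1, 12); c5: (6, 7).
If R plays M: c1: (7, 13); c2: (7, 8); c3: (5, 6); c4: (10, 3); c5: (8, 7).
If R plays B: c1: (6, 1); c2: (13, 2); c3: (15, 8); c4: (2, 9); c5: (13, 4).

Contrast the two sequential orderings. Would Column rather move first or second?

If R leads: Column's best replies are T→c3, M→c1, B→c4; R's induced payoffs 12, 7, 2; outcome (T, c3), payoffs (12, 14).
If Column leads: R's best replies are c1→M, c2→B, c3→B, c4→M, c5→B; Column's induced payoffs 13, 2, 8, 3, 4; outcome (M, c1), payoffs (7, 13).
Column gets 13 moving first and 14 moving second, so Column prefers to move second.

second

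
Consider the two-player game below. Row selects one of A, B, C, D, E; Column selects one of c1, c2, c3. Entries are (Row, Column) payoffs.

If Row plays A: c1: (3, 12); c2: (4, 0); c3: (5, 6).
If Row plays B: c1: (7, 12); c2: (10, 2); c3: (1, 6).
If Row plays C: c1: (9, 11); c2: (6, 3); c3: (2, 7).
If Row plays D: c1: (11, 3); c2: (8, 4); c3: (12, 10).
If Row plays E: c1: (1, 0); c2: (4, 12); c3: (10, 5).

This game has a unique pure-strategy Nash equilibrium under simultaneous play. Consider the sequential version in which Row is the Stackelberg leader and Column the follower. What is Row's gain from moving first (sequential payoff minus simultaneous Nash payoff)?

0

Work backward from Column's decision.
- A → Column plays c1 (best of 12, 0, 6); Row gets 3.
- B → Column plays c1 (best of 12, 2, 6); Row gets 7.
- C → Column plays c1 (best of 11, 3, 7); Row gets 9.
- D → Column plays c3 (best of 3, 4, 10); Row gets 12.
- E → Column plays c2 (best of 0, 12, 5); Row gets 4.
Row's induced payoffs are 3, 7, 9, 12, 4, so Row commits to D. Subgame-perfect outcome: (D, c3) with payoffs (12, 10).
Now find the simultaneous Nash equilibrium.
Row's best replies: c1→D; c2→B; c3→D.
Column's best replies: A→c1; B→c1; C→c1; D→c3; E→c2.
Only (D, c3) has each player best-responding; Nash payoffs (12, 10).
Row's commitment gain: 12 − 12 = 0.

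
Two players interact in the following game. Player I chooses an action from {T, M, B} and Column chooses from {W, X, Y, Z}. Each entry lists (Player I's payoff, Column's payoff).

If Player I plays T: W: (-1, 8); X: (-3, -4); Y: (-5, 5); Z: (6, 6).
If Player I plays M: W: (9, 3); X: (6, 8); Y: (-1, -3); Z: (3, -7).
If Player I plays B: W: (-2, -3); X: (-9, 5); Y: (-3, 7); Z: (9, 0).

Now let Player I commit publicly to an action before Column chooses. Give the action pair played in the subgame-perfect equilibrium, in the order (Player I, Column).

Backward induction with Player I moving first.
- T: Column compares 8, -4, 5, 6 and picks W; Player I would get -1.
- M: Column compares 3, 8, -3, -7 and picks X; Player I would get 6.
- B: Column compares -3, 5, 7, 0 and picks Y; Player I would get -3.
Player I's induced payoffs are -1, 6, -3, so Player I commits to M. Subgame-perfect outcome: (M, X) with payoffs (6, 8).

(M, X)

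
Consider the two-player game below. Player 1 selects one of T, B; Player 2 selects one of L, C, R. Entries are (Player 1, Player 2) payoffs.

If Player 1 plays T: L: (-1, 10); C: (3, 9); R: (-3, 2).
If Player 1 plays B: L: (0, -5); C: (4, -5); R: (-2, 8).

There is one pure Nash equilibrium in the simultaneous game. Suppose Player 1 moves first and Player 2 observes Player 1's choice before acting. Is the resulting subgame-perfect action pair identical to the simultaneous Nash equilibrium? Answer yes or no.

no

Player 2 best-responds to each possible Player 1 move:
- T: Player 2 compares 10, 9, 2 and picks L; Player 1 would get -1.
- B: Player 2 compares -5, -5, 8 and picks R; Player 1 would get -2.
Among -1, -2, the best is -1 at T. Subgame-perfect outcome: (T, L) with payoffs (-1, 10).
For the simultaneous game, intersect best replies.
Player 1's best replies: L→B; C→B; R→B.
Player 2's best replies: T→L; B→R.
The unique mutual best reply is (B, R), giving (-2, 8).
Sequential outcome (T, L) differs from the Nash profile (B, R).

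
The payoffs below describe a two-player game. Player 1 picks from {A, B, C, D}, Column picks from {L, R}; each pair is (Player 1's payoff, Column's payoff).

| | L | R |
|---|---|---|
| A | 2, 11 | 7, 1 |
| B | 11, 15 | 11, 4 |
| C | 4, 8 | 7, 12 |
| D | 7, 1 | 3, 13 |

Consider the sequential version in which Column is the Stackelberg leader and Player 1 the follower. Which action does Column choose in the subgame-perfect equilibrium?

Backward induction with Column moving first.
- L → Player 1 plays B (best of 2, 11, 4, 7); Column gets 15.
- R → Player 1 plays B (best of 7, 11, 7, 3); Column gets 4.
Among 15, 4, the best is 15 at L. Subgame-perfect outcome: (B, L) with payoffs (11, 15).

L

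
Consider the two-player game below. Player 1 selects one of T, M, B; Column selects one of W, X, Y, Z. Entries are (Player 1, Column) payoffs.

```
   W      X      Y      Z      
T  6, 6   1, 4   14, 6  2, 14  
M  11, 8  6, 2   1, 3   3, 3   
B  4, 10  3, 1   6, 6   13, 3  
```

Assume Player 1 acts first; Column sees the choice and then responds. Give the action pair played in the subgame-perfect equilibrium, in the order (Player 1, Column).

(M, W)

Solve by backward induction (Player 1 leads).
- T: Column compares 6, 4, 6, 14 and picks Z; Player 1 would get 2.
- M: Column compares 8, 2, 3, 3 and picks W; Player 1 would get 11.
- B: Column compares 10, 1, 6, 3 and picks W; Player 1 would get 4.
Maximizing over 2, 11, 4, Player 1 chooses M. Subgame-perfect outcome: (M, W) with payoffs (11, 8).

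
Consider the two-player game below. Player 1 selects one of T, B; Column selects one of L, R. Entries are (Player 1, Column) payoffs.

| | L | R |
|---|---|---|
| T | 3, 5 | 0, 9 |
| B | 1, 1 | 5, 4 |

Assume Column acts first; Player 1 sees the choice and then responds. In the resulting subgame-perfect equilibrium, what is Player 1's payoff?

3

Solve by backward induction (Column leads).
- L: BR = T, leader payoff 5.
- R: BR = B, leader payoff 4.
Maximizing over 5, 4, Column chooses L. Subgame-perfect outcome: (T, L) with payoffs (3, 5).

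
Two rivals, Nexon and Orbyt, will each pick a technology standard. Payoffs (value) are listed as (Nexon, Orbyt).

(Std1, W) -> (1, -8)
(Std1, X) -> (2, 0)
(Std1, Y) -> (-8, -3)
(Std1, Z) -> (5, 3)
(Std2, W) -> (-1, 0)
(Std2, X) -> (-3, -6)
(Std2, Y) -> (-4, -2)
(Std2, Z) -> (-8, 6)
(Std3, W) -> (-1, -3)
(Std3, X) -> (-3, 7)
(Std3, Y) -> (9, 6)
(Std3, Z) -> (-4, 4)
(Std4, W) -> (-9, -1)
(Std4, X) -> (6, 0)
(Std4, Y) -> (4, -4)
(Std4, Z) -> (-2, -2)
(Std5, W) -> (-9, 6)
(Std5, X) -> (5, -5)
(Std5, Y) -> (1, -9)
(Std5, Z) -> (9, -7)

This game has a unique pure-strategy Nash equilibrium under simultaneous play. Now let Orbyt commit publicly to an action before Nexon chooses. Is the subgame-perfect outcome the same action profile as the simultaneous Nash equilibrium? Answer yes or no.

no

Nexon best-responds to each possible Orbyt move:
- W: Nexon compares 1, -1, -1, -9, -9 and picks Std1; Orbyt would get -8.
- X: Nexon compares 2, -3, -3, 6, 5 and picks Std4; Orbyt would get 0.
- Y: Nexon compares -8, -4, 9, 4, 1 and picks Std3; Orbyt would get 6.
- Z: Nexon compares 5, -8, -4, -2, 9 and picks Std5; Orbyt would get -7.
Maximizing over -8, 0, 6, -7, Orbyt chooses Y. Subgame-perfect outcome: (Std3, Y) with payoffs (9, 6).
Now find the simultaneous Nash equilibrium.
Nexon's best replies: W→Std1; X→Std4; Y→Std3; Z→Std5.
Orbyt's best replies: Std1→Z; Std2→Z; Std3→X; Std4→X; Std5→W.
The unique mutual best reply is (Std4, X), giving (6, 0).
Sequential outcome (Std3, Y) differs from the Nash profile (Std4, X).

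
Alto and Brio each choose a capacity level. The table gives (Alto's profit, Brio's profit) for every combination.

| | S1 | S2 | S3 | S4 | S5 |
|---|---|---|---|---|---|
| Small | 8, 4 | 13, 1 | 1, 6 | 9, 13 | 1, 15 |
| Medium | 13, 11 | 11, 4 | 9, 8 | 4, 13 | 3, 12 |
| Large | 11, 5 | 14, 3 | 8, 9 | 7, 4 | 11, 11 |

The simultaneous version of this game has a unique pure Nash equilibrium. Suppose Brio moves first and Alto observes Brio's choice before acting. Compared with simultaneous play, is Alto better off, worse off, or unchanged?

worse off

Work backward from Alto's decision.
- S1: BR = Medium, leader payoff 11.
- S2: BR = Large, leader payoff 3.
- S3: BR = Medium, leader payoff 8.
- S4: BR = Small, leader payoff 13.
- S5: BR = Large, leader payoff 11.
Brio's induced payoffs are 11, 3, 8, 13, 11, so Brio commits to S4. Subgame-perfect outcome: (Small, S4) with payoffs (9, 13).
Now find the simultaneous Nash equilibrium.
Alto's best replies: S1→Medium; S2→Large; S3→Medium; S4→Small; S5→Large.
Brio's best replies: Small→S5; Medium→S4; Large→S5.
The unique mutual best reply is (Large, S5), giving (11, 11).
Alto earns 9 sequentially versus 11 at the Nash outcome: worse off.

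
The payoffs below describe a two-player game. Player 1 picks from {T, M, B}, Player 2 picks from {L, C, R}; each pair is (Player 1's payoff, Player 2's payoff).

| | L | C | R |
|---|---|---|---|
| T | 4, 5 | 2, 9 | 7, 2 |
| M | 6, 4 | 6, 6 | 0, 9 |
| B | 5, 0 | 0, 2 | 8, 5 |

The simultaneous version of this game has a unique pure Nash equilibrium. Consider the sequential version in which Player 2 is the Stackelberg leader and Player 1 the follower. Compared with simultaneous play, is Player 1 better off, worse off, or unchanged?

worse off

Backward induction with Player 2 moving first.
- L → Player 1 plays M (best of 4, 6, 5); Player 2 gets 4.
- C → Player 1 plays M (best of 2, 6, 0); Player 2 gets 6.
- R → Player 1 plays B (best of 7, 0, 8); Player 2 gets 5.
Player 2's induced payoffs are 4, 6, 5, so Player 2 commits to C. Subgame-perfect outcome: (M, C) with payoffs (6, 6).
For the simultaneous game, intersect best replies.
Player 1's best replies: L→M; C→M; R→B.
Player 2's best replies: T→C; M→R; B→R.
The unique mutual best reply is (B, R), giving (8, 5).
Player 1 earns 6 sequentially versus 8 at the Nash outcome: worse off.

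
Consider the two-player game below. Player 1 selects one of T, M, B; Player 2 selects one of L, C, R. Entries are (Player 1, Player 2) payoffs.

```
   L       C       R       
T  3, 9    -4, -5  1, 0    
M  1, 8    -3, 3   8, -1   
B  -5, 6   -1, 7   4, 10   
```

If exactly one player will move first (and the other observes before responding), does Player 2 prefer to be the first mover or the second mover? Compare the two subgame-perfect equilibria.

If Player 1 leads: Player 2's best replies are T→L, M→L, B→R; Player 1's induced payoffs 3, 1, 4; outcome (B, R), payoffs (4, 10).
If Player 2 leads: Player 1's best replies are L→T, C→B, R→M; Player 2's induced payoffs 9, 7, -1; outcome (T, L), payoffs (3, 9).
Player 2 gets 9 moving first and 10 moving second, so Player 2 prefers to move second.

second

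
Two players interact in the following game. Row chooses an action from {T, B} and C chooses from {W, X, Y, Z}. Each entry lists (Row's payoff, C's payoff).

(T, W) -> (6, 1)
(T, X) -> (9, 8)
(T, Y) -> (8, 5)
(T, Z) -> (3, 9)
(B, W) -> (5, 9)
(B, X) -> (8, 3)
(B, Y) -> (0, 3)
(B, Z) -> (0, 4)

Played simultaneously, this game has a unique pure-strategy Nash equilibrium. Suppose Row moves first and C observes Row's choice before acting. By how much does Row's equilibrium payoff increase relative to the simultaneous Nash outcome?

2

Backward induction with Row moving first.
- T: C compares 1, 8, 5, 9 and picks Z; Row would get 3.
- B: C compares 9, 3, 3, 4 and picks W; Row would get 5.
Maximizing over 3, 5, Row chooses B. Subgame-perfect outcome: (B, W) with payoffs (5, 9).
Under simultaneous play:
Row's best replies: W→T; X→T; Y→T; Z→T.
C's best replies: T→Z; B→W.
Only (T, Z) has each player best-responding; Nash payoffs (3, 9).
Row's commitment gain: 5 − 3 = 2.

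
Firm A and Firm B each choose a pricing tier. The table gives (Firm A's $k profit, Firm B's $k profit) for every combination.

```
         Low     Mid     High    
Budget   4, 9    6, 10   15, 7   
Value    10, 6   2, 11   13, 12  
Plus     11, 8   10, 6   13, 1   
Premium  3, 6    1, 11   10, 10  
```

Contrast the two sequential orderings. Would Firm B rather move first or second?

If Firm A leads: Firm B's best replies are Budget→Mid, Value→High, Plus→Low, Premium→Mid; Firm A's induced payoffs 6, 13, 11, 1; outcome (Value, High), payoffs (13, 12).
If Firm B leads: Firm A's best replies are Low→Plus, Mid→Plus, High→Budget; Firm B's induced payoffs 8, 6, 7; outcome (Plus, Low), payoffs (11, 8).
Firm B gets 8 moving first and 12 moving second, so Firm B prefers to move second.

second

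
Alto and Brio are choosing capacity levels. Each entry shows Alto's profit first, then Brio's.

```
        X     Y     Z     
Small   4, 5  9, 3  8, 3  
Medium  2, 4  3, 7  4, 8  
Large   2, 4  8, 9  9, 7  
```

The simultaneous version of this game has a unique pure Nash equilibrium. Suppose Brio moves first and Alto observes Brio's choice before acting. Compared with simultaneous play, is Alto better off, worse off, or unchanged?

better off

Backward induction with Brio moving first.
- X: Alto compares 4, 2, 2 and picks Small; Brio would get 5.
- Y: Alto compares 9, 3, 8 and picks Small; Brio would get 3.
- Z: Alto compares 8, 4, 9 and picks Large; Brio would get 7.
Among 5, 3, 7, the best is 7 at Z. Subgame-perfect outcome: (Large, Z) with payoffs (9, 7).
Now find the simultaneous Nash equilibrium.
Alto's best replies: X→Small; Y→Small; Z→Large.
Brio's best replies: Small→X; Medium→Z; Large→Y.
The unique mutual best reply is (Small, X), giving (4, 5).
Alto earns 9 sequentially versus 4 at the Nash outcome: better off.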